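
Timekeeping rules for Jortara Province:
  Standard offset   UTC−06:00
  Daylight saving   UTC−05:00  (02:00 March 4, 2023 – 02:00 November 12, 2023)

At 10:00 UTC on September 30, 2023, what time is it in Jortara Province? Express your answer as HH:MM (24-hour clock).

At the standard offset (UTC−06:00), 10:00 UTC − 6h = 04:00 Jortara Province standard time.
The standard-time date in Jortara Province, September 30, 2023, falls between 4 March and 12 November, so daylight saving is in effect and Jortara Province is at UTC−05:00.
10:00 UTC − 5h = 05:00 local.

05:00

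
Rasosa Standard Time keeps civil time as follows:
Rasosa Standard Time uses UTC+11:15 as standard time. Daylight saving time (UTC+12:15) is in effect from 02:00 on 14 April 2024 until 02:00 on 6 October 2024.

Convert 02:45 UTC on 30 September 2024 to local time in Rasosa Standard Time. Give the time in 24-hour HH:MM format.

15:00

At the standard offset (UTC+11:15), 02:45 UTC + 11h15m = 14:00 Rasosa Standard Time standard time.
The standard-time date in Rasosa Standard Time, 30 September 2024, lies within the daylight-saving period (14 April – 6 October), so Rasosa Standard Time is on daylight time, UTC+12:15.
02:45 UTC + 12h15m = 15:00 local.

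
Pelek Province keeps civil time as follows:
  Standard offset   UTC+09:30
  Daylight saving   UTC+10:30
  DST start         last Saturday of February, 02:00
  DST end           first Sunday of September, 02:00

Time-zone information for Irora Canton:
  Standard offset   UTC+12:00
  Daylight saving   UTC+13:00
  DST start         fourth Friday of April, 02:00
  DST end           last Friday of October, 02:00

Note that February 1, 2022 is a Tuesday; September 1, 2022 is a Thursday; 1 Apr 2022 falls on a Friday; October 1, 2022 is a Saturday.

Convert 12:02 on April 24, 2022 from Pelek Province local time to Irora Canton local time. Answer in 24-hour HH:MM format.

14:32

1 February 2022 is a Tuesday, so Saturdays fall on 5, 12, 19, 26; the last is February 26.
1 September 2022 is a Thursday, so the first Sunday is September 4.
Daylight saving runs 26 February – 4 September; April 24, 2022 is inside that window, so Pelek Province is at UTC+10:30.
12:02 Pelek Province − 10h30m = 01:32 UTC.
1 April 2022 is a Friday, so the first Friday is April 1 and the fourth is April 22.
1 October 2022 is a Saturday, so Fridays fall on 7, 14, 21, 28; the last is October 28.
At the standard offset (UTC+12:00), 01:32 UTC + 12h = 13:32 Irora Canton standard time.
Daylight saving runs 22 April – 28 October; the standard-time date in Irora Canton, April 24, 2022, is inside that window, so Irora Canton is at UTC+13:00.
01:32 UTC + 13h = 14:32 Irora Canton.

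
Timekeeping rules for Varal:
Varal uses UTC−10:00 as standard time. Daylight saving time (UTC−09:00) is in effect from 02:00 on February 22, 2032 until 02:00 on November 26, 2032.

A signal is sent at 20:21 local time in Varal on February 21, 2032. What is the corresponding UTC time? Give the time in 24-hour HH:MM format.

February 21, 2032 is outside the daylight-saving period (22 February – 26 November), so Varal is on standard time, UTC−10:00.
20:21 local + 10h = 06:21 UTC (rolling into the next day, 22 February 2032).

06:21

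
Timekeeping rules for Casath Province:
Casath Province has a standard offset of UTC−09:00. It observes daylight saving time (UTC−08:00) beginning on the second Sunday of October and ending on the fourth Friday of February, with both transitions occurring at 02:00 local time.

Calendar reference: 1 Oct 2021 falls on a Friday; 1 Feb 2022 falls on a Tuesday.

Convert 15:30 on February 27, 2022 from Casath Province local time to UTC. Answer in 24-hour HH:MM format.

1 October 2021 is a Friday, so the first Sunday is October 3 and the second is October 10.
1 February 2022 is a Tuesday, so the first Friday is February 4 and the fourth is February 25.
Daylight saving runs 10 October 2021 – 25 February 2022; February 27, 2022 is outside that window, so Casath Province is on standard time at UTC−09:00.
15:30 local + 9h = 00:30 UTC (rolling into the next day, 28 February 2022).

00:30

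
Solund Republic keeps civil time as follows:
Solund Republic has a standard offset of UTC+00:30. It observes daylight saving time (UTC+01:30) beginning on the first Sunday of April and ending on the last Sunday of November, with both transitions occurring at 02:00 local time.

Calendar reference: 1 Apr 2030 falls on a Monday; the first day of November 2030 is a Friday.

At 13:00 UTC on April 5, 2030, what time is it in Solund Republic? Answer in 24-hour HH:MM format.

13:30

1 April 2030 is a Monday, so the first Sunday is April 7.
1 November 2030 is a Friday, so Sundays fall on 3, 10, 17, 24; the last is November 24.
At the standard offset (UTC+00:30), 13:00 UTC + 0h30m = 13:30 Solund Republic standard time.
The standard-time date in Solund Republic, April 5, 2030, is outside the daylight-saving period (7 April – 24 November), so Solund Republic is on standard time, UTC+00:30.
13:00 UTC + 0h30m = 13:30 local.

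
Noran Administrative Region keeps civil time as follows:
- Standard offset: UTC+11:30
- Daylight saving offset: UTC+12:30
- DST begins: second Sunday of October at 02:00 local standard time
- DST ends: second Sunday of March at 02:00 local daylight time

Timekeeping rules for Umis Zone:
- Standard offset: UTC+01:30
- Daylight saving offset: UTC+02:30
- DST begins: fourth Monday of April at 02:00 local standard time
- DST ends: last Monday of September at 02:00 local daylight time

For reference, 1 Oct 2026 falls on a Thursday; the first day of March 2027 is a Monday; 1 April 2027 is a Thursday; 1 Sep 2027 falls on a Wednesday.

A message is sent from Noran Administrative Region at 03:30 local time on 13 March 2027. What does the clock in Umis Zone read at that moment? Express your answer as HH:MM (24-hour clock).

16:30

1 October 2026 is a Thursday, so the first Sunday is October 4 and the second is October 11.
1 March 2027 is a Monday, so the first Sunday is March 7 and the second is March 14.
13 March 2027 lies within the daylight-saving period (11 October 2026 – 14 March 2027), so Noran Administrative Region is on daylight time, UTC+12:30.
03:30 Noran Administrative Region − 12h30m = 15:00 UTC (rolling into the previous day, 12 March 2027).
1 April 2027 is a Thursday, so the first Monday is April 5 and the fourth is April 26.
1 September 2027 is a Wednesday, so Mondays fall on 6, 13, 20, 27; the last is September 27.
At the standard offset (UTC+01:30), 15:00 UTC + 1h30m = 16:30 Umis Zone standard time.
Daylight saving runs 26 April – 27 September; the standard-time date in Umis Zone, 12 March 2027, is outside that window, so Umis Zone is on standard time at UTC+01:30.
15:00 UTC + 1h30m = 16:30 Umis Zone.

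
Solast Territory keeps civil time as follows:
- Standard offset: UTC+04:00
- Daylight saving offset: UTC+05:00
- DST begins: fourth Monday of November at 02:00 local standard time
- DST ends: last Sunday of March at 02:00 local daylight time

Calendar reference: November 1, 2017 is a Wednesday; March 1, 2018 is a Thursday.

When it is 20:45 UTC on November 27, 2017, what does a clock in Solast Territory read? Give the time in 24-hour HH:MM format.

01:45

1 November 2017 is a Wednesday, so the first Monday is November 6 and the fourth is November 27.
1 March 2018 is a Thursday, so Sundays fall on 4, 11, 18, 25; the last is March 25.
At the standard offset (UTC+04:00), 20:45 UTC + 4h = 00:45 Solast Territory standard time (rolling into the next day, 28 November 2017).
Daylight saving runs 27 November 2017 – 25 March 2018; the standard-time date in Solast Territory, November 28, 2017, is inside that window, so Solast Territory is at UTC+05:00.
20:45 UTC + 5h = 01:45 local (rolling into the next day, 28 November 2017).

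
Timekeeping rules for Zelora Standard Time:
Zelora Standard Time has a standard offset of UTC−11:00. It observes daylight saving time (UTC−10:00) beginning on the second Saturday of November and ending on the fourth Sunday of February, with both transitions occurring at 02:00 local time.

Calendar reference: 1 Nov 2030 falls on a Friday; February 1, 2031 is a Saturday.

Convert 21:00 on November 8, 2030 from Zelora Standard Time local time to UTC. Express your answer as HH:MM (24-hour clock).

08:00

1 November 2030 is a Friday, so the first Saturday is November 2 and the second is November 9.
1 February 2031 is a Saturday, so the first Sunday is February 2 and the fourth is February 23.
November 8, 2030 is outside the daylight-saving period (9 November 2030 – 23 February 2031), so Zelora Standard Time is on standard time, UTC−11:00.
21:00 local + 11h = 08:00 UTC (rolling into the next day, 9 November 2030).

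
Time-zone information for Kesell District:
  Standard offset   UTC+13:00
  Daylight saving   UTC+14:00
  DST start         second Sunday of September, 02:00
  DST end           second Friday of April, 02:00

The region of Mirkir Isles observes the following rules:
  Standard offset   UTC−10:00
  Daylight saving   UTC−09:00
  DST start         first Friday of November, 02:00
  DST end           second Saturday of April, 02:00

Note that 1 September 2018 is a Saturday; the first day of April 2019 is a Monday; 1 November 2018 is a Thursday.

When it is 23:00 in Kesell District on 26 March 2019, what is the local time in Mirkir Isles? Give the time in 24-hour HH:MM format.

00:00

1 September 2018 is a Saturday, so the first Sunday is September 2 and the second is September 9.
1 April 2019 is a Monday, so the first Friday is April 5 and the second is April 12.
Daylight saving runs 9 September 2018 – 12 April 2019; 26 March 2019 is inside that window, so Kesell District is at UTC+14:00.
23:00 Kesell District − 14h = 09:00 UTC.
1 November 2018 is a Thursday, so the first Friday is November 2.
1 April 2019 is a Monday, so the first Saturday is April 6 and the second is April 13.
At the standard offset (UTC−10:00), 09:00 UTC − 10h = 23:00 Mirkir Isles standard time (rolling into the previous day, 25 March 2019).
Daylight saving runs 2 November 2018 – 13 April 2019; the standard-time date in Mirkir Isles, 25 March 2019, is inside that window, so Mirkir Isles is at UTC−09:00.
09:00 UTC − 9h = 00:00 Mirkir Isles.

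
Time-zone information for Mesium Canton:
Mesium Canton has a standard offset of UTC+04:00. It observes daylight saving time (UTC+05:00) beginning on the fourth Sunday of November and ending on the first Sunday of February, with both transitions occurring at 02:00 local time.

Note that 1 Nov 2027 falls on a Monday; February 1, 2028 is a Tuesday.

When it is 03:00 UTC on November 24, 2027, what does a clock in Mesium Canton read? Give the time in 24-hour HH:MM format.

07:00

1 November 2027 is a Monday, so the first Sunday is November 7 and the fourth is November 28.
1 February 2028 is a Tuesday, so the first Sunday is February 6.
At the standard offset (UTC+04:00), 03:00 UTC + 4h = 07:00 Mesium Canton standard time.
The standard-time date in Mesium Canton, November 24, 2027, is outside the daylight-saving period (28 November 2027 – 6 February 2028), so Mesium Canton is on standard time, UTC+04:00.
03:00 UTC + 4h = 07:00 local.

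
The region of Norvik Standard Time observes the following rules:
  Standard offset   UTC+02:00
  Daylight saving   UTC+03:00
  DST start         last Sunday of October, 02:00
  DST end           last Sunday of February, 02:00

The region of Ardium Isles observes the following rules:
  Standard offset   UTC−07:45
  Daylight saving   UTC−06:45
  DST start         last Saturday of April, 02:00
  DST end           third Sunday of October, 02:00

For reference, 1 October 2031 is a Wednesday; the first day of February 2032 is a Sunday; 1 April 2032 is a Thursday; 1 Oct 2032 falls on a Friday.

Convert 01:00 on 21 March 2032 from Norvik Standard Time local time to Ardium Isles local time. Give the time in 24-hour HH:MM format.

1 October 2031 is a Wednesday, so Sundays fall on 5, 12, 19, 26; the last is October 26.
1 February 2032 is a Sunday, so Sundays fall on 1, 8, 15, 22, 29; the last is February 29.
Daylight saving runs 26 October 2031 – 29 February 2032; 21 March 2032 is outside that window, so Norvik Standard Time is on standard time at UTC+02:00.
01:00 Norvik Standard Time − 2h = 23:00 UTC (rolling into the previous day, 20 March 2032).
1 April 2032 is a Thursday, so Saturdays fall on 3, 10, 17, 24; the last is April 24.
1 October 2032 is a Friday, so the first Sunday is October 3 and the third is October 17.
At the standard offset (UTC−07:45), 23:00 UTC − 7h45m = 15:15 Ardium Isles standard time.
Daylight saving runs 24 April – 17 October; the standard-time date in Ardium Isles, 20 March 2032, is outside that window, so Ardium Isles is on standard time at UTC−07:45.
23:00 UTC − 7h45m = 15:15 Ardium Isles.

15:15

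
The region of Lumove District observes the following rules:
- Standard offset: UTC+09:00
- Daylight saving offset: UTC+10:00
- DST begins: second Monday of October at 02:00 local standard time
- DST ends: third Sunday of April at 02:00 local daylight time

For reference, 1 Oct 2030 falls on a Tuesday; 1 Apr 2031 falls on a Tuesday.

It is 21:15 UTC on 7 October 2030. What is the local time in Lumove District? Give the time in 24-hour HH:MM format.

1 October 2030 is a Tuesday, so the first Monday is October 7 and the second is October 14.
1 April 2031 is a Tuesday, so the first Sunday is April 6 and the third is April 20.
At the standard offset (UTC+09:00), 21:15 UTC + 9h = 06:15 Lumove District standard time (rolling into the next day, 8 October 2030).
Daylight saving runs 14 October 2030 – 20 April 2031; the standard-time date in Lumove District, 8 October 2030, is outside that window, so Lumove District is on standard time at UTC+09:00.
21:15 UTC + 9h = 06:15 local (rolling into the next day, 8 October 2030).

06:15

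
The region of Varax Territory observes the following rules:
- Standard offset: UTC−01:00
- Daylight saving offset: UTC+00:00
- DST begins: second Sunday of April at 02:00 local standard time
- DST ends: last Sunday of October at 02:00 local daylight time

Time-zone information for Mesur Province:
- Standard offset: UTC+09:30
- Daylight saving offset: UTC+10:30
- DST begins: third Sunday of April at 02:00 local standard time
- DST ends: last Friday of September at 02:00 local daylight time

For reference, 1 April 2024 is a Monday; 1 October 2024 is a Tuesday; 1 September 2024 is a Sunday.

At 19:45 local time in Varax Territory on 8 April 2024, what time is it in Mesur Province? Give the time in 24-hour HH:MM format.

1 April 2024 is a Monday, so the first Sunday is April 7 and the second is April 14.
1 October 2024 is a Tuesday, so Sundays fall on 6, 13, 20, 27; the last is October 27.
8 April 2024 is outside the daylight-saving period (14 April – 27 October), so Varax Territory is on standard time, UTC−01:00.
19:45 Varax Territory + 1h = 20:45 UTC.
1 April 2024 is a Monday, so the first Sunday is April 7 and the third is April 21.
1 September 2024 is a Sunday, so Fridays fall on 6, 13, 20, 27; the last is September 27.
At the standard offset (UTC+09:30), 20:45 UTC + 9h30m = 06:15 Mesur Province standard time (rolling into the next day, 9 April 2024).
Daylight saving runs 21 April – 27 September; the standard-time date in Mesur Province, 9 April 2024, is outside that window, so Mesur Province is on standard time at UTC+09:30.
20:45 UTC + 9h30m = 06:15 Mesur Province (rolling into the next day, 9 April 2024).

06:15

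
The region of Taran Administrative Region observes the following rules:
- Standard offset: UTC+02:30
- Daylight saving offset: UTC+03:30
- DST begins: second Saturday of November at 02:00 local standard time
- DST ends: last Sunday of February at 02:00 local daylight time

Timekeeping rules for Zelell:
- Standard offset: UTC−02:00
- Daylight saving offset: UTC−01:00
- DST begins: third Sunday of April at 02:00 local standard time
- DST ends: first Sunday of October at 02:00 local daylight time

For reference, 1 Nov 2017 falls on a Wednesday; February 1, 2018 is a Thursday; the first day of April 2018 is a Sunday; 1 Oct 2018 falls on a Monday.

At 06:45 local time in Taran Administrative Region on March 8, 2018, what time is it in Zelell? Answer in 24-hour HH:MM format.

1 November 2017 is a Wednesday, so the first Saturday is November 4 and the second is November 11.
1 February 2018 is a Thursday, so Sundays fall on 4, 11, 18, 25; the last is February 25.
March 8, 2018 does not fall between 11 November 2017 and 25 February 2018, so daylight saving is not in effect and Taran Administrative Region is at UTC+02:30.
06:45 Taran Administrative Region − 2h30m = 04:15 UTC.
1 April 2018 is a Sunday, so the first Sunday is April 1 and the third is April 15.
1 October 2018 is a Monday, so the first Sunday is October 7.
At the standard offset (UTC−02:00), 04:15 UTC − 2h = 02:15 Zelell standard time.
The standard-time date in Zelell, March 8, 2018, does not fall between 15 April and 7 October, so daylight saving is not in effect and Zelell is at UTC−02:00.
04:15 UTC − 2h = 02:15 Zelell.

02:15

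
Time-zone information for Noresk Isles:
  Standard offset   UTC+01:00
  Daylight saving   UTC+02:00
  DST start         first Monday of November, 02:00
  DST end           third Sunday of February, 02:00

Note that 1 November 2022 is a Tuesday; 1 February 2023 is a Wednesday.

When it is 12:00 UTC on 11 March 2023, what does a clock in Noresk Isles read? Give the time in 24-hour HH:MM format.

13:00

1 November 2022 is a Tuesday, so the first Monday is November 7.
1 February 2023 is a Wednesday, so the first Sunday is February 5 and the third is February 19.
At the standard offset (UTC+01:00), 12:00 UTC + 1h = 13:00 Noresk Isles standard time.
The standard-time date in Noresk Isles, 11 March 2023, is outside the daylight-saving period (7 November 2022 – 19 February 2023), so Noresk Isles is on standard time, UTC+01:00.
12:00 UTC + 1h = 13:00 local.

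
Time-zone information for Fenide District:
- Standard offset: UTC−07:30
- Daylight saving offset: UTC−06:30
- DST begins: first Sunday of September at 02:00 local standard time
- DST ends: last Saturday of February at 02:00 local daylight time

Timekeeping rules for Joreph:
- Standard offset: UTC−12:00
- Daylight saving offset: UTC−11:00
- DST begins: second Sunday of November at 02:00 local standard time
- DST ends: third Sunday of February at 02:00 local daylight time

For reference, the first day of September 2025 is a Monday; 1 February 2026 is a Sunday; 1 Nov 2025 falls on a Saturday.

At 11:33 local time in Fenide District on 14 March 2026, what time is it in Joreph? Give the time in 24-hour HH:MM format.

07:03

1 September 2025 is a Monday, so the first Sunday is September 7.
1 February 2026 is a Sunday, so Saturdays fall on 7, 14, 21, 28; the last is February 28.
Daylight saving runs 7 September 2025 – 28 February 2026; 14 March 2026 is outside that window, so Fenide District is on standard time at UTC−07:30.
11:33 Fenide District + 7h30m = 19:03 UTC.
1 November 2025 is a Saturday, so the first Sunday is November 2 and the second is November 9.
1 February 2026 is a Sunday, so the first Sunday is February 1 and the third is February 15.
At the standard offset (UTC−12:00), 19:03 UTC − 12h = 07:03 Joreph standard time.
The standard-time date in Joreph, 14 March 2026, is outside the daylight-saving period (9 November 2025 – 15 February 2026), so Joreph is on standard time, UTC−12:00.
19:03 UTC − 12h = 07:03 Joreph.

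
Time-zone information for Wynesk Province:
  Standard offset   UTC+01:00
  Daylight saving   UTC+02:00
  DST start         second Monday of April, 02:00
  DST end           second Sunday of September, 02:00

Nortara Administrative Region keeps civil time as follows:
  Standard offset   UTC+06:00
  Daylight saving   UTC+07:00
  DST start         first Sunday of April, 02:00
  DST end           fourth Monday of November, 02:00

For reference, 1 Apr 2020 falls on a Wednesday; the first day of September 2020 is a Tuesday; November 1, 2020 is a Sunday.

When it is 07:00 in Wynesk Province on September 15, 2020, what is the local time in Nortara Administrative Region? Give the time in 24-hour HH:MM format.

1 April 2020 is a Wednesday, so the first Monday is April 6 and the second is April 13.
1 September 2020 is a Tuesday, so the first Sunday is September 6 and the second is September 13.
September 15, 2020 is outside the daylight-saving period (13 April – 13 September), so Wynesk Province is on standard time, UTC+01:00.
07:00 Wynesk Province − 1h = 06:00 UTC.
1 April 2020 is a Wednesday, so the first Sunday is April 5.
1 November 2020 is a Sunday, so the first Monday is November 2 and the fourth is November 23.
At the standard offset (UTC+06:00), 06:00 UTC + 6h = 12:00 Nortara Administrative Region standard time.
Daylight saving runs 5 April – 23 November; the standard-time date in Nortara Administrative Region, September 15, 2020, is inside that window, so Nortara Administrative Region is at UTC+07:00.
06:00 UTC + 7h = 13:00 Nortara Administrative Region.

13:00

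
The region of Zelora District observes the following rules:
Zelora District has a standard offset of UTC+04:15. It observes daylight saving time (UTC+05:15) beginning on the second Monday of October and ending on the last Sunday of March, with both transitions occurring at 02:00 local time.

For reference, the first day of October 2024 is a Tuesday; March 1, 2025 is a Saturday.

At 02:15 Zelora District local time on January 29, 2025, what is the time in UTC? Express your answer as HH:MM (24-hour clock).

21:00

1 October 2024 is a Tuesday, so the first Monday is October 7 and the second is October 14.
1 March 2025 is a Saturday, so Sundays fall on 2, 9, 16, 23, 30; the last is March 30.
January 29, 2025 lies within the daylight-saving period (14 October 2024 – 30 March 2025), so Zelora District is on daylight time, UTC+05:15.
02:15 local − 5h15m = 21:00 UTC (rolling into the previous day, 28 January 2025).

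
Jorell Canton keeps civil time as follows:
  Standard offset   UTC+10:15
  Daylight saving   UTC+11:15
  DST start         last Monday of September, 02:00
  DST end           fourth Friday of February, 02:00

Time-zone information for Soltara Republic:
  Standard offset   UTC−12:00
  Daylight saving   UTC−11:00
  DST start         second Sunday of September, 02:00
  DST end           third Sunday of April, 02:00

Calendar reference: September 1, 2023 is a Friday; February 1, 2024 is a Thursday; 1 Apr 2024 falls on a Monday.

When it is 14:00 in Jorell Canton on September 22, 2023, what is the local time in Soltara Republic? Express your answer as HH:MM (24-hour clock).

1 September 2023 is a Friday, so Mondays fall on 4, 11, 18, 25; the last is September 25.
1 February 2024 is a Thursday, so the first Friday is February 2 and the fourth is February 23.
Daylight saving runs 25 September 2023 – 23 February 2024; September 22, 2023 is outside that window, so Jorell Canton is on standard time at UTC+10:15.
14:00 Jorell Canton − 10h15m = 03:45 UTC.
1 September 2023 is a Friday, so the first Sunday is September 3 and the second is September 10.
1 April 2024 is a Monday, so the first Sunday is April 7 and the third is April 21.
At the standard offset (UTC−12:00), 03:45 UTC − 12h = 15:45 Soltara Republic standard time (rolling into the previous day, 21 September 2023).
The standard-time date in Soltara Republic, September 21, 2023, falls between 10 September 2023 and 21 April 2024, so daylight saving is in effect and Soltara Republic is at UTC−11:00.
03:45 UTC − 11h = 16:45 Soltara Republic (rolling into the previous day, 21 September 2023).

16:45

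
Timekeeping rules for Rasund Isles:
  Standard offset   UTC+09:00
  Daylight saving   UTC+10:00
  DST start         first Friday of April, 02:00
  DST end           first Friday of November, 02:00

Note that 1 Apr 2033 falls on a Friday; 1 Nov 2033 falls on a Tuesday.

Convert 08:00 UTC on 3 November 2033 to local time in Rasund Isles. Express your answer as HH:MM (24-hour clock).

1 April 2033 is a Friday, so the first Friday is April 1.
1 November 2033 is a Tuesday, so the first Friday is November 4.
At the standard offset (UTC+09:00), 08:00 UTC + 9h = 17:00 Rasund Isles standard time.
The standard-time date in Rasund Isles, 3 November 2033, lies within the daylight-saving period (1 April – 4 November), so Rasund Isles is on daylight time, UTC+10:00.
08:00 UTC + 10h = 18:00 local.

18:00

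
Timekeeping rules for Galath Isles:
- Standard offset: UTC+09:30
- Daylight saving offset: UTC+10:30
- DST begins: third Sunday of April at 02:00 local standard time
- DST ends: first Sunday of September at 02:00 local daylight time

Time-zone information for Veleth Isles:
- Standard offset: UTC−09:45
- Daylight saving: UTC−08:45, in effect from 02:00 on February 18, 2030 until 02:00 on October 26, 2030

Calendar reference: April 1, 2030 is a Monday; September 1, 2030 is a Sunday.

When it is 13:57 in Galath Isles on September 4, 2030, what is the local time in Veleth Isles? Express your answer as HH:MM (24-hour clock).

1 April 2030 is a Monday, so the first Sunday is April 7 and the third is April 21.
1 September 2030 is a Sunday, so the first Sunday is September 1.
September 4, 2030 is outside the daylight-saving period (21 April – 1 September), so Galath Isles is on standard time, UTC+09:30.
13:57 Galath Isles − 9h30m = 04:27 UTC.
At the standard offset (UTC−09:45), 04:27 UTC − 9h45m = 18:42 Veleth Isles standard time (rolling into the previous day, 3 September 2030).
Daylight saving runs 18 February – 26 October; the standard-time date in Veleth Isles, September 3, 2030, is inside that window, so Veleth Isles is at UTC−08:45.
04:27 UTC − 8h45m = 19:42 Veleth Isles (rolling into the previous day, 3 September 2030).

19:42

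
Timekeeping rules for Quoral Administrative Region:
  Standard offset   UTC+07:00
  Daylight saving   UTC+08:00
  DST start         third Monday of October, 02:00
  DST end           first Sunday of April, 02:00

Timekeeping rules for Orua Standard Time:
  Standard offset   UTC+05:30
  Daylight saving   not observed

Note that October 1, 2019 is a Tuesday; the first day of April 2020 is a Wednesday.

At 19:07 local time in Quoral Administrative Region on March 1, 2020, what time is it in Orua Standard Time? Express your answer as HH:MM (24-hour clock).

16:37

1 October 2019 is a Tuesday, so the first Monday is October 7 and the third is October 21.
1 April 2020 is a Wednesday, so the first Sunday is April 5.
March 1, 2020 lies within the daylight-saving period (21 October 2019 – 5 April 2020), so Quoral Administrative Region is on daylight time, UTC+08:00.
19:07 Quoral Administrative Region − 8h = 11:07 UTC.
Orua Standard Time stays on UTC+05:30 all year.
11:07 UTC + 5h30m = 16:37 Orua Standard Time.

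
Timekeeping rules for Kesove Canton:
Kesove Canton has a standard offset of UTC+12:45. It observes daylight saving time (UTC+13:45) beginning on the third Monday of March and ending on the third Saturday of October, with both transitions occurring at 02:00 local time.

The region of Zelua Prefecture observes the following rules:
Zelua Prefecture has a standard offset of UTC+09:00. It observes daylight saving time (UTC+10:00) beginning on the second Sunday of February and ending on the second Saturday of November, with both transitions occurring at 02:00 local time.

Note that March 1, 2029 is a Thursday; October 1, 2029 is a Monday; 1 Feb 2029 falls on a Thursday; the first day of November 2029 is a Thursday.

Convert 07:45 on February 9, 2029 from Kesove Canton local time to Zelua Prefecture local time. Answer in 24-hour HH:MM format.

04:00

1 March 2029 is a Thursday, so the first Monday is March 5 and the third is March 19.
1 October 2029 is a Monday, so the first Saturday is October 6 and the third is October 20.
February 9, 2029 is outside the daylight-saving period (19 March – 20 October), so Kesove Canton is on standard time, UTC+12:45.
07:45 Kesove Canton − 12h45m = 19:00 UTC (rolling into the previous day, 8 February 2029).
1 February 2029 is a Thursday, so the first Sunday is February 4 and the second is February 11.
1 November 2029 is a Thursday, so the first Saturday is November 3 and the second is November 10.
At the standard offset (UTC+09:00), 19:00 UTC + 9h = 04:00 Zelua Prefecture standard time (rolling into the next day, 9 February 2029).
The standard-time date in Zelua Prefecture, February 9, 2029, is outside the daylight-saving period (11 February – 10 November), so Zelua Prefecture is on standard time, UTC+09:00.
19:00 UTC + 9h = 04:00 Zelua Prefecture (rolling into the next day, 9 February 2029).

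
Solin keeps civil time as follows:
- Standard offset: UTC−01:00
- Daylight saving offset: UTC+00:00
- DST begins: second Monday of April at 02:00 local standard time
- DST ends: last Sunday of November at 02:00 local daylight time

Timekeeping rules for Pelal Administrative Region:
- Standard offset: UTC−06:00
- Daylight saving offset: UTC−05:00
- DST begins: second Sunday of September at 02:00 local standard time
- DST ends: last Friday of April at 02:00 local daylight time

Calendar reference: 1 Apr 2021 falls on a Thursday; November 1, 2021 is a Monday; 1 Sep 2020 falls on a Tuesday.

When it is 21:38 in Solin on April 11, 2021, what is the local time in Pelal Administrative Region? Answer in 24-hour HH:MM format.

1 April 2021 is a Thursday, so the first Monday is April 5 and the second is April 12.
1 November 2021 is a Monday, so Sundays fall on 7, 14, 21, 28; the last is November 28.
April 11, 2021 is outside the daylight-saving period (12 April – 28 November), so Solin is on standard time, UTC−01:00.
21:38 Solin + 1h = 22:38 UTC.
1 September 2020 is a Tuesday, so the first Sunday is September 6 and the second is September 13.
1 April 2021 is a Thursday, so Fridays fall on 2, 9, 16, 23, 30; the last is April 30.
At the standard offset (UTC−06:00), 22:38 UTC − 6h = 16:38 Pelal Administrative Region standard time.
The standard-time date in Pelal Administrative Region, April 11, 2021, lies within the daylight-saving period (13 September 2020 – 30 April 2021), so Pelal Administrative Region is on daylight time, UTC−05:00.
22:38 UTC − 5h = 17:38 Pelal Administrative Region.

17:38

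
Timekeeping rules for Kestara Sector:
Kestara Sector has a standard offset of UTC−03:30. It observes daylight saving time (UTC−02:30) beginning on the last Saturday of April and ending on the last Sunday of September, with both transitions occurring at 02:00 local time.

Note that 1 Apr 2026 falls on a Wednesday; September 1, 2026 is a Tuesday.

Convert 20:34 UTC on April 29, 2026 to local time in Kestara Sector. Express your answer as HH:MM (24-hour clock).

18:04

1 April 2026 is a Wednesday, so Saturdays fall on 4, 11, 18, 25; the last is April 25.
1 September 2026 is a Tuesday, so Sundays fall on 6, 13, 20, 27; the last is September 27.
At the standard offset (UTC−03:30), 20:34 UTC − 3h30m = 17:04 Kestara Sector standard time.
The standard-time date in Kestara Sector, April 29, 2026, lies within the daylight-saving period (25 April – 27 September), so Kestara Sector is on daylight time, UTC−02:30.
20:34 UTC − 2h30m = 18:04 local.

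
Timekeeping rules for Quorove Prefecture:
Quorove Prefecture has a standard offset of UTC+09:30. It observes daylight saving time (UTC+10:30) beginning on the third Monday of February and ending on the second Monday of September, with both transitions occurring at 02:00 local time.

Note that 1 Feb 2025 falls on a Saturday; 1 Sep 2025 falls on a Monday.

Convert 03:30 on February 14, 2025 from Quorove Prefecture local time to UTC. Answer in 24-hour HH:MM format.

18:00

1 February 2025 is a Saturday, so the first Monday is February 3 and the third is February 17.
1 September 2025 is a Monday, so the first Monday is September 1 and the second is September 8.
February 14, 2025 does not fall between 17 February and 8 September, so daylight saving is not in effect and Quorove Prefecture is at UTC+09:30.
03:30 local − 9h30m = 18:00 UTC (rolling into the previous day, 13 February 2025).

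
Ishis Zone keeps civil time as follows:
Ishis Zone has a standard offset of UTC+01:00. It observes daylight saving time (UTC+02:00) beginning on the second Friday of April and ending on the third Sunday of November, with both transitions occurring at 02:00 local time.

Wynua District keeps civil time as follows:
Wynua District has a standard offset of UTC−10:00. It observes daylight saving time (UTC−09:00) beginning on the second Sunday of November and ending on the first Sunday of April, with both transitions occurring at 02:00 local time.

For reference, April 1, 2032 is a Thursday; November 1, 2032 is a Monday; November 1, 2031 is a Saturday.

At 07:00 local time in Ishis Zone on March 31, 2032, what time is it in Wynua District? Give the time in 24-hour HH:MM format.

21:00

1 April 2032 is a Thursday, so the first Friday is April 2 and the second is April 9.
1 November 2032 is a Monday, so the first Sunday is November 7 and the third is November 21.
March 31, 2032 is outside the daylight-saving period (9 April – 21 November), so Ishis Zone is on standard time, UTC+01:00.
07:00 Ishis Zone − 1h = 06:00 UTC.
1 November 2031 is a Saturday, so the first Sunday is November 2 and the second is November 9.
1 April 2032 is a Thursday, so the first Sunday is April 4.
At the standard offset (UTC−10:00), 06:00 UTC − 10h = 20:00 Wynua District standard time (rolling into the previous day, 30 March 2032).
The standard-time date in Wynua District, March 30, 2032, falls between 9 November 2031 and 4 April 2032, so daylight saving is in effect and Wynua District is at UTC−09:00.
06:00 UTC − 9h = 21:00 Wynua District (rolling into the previous day, 30 March 2032).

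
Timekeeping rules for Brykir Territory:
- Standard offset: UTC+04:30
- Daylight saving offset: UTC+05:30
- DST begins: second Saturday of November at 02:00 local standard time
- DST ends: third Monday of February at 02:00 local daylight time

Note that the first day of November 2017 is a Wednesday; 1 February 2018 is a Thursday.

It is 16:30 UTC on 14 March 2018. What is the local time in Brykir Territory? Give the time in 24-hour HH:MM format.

21:00

1 November 2017 is a Wednesday, so the first Saturday is November 4 and the second is November 11.
1 February 2018 is a Thursday, so the first Monday is February 5 and the third is February 19.
At the standard offset (UTC+04:30), 16:30 UTC + 4h30m = 21:00 Brykir Territory standard time.
Daylight saving runs 11 November 2017 – 19 February 2018; the standard-time date in Brykir Territory, 14 March 2018, is outside that window, so Brykir Territory is on standard time at UTC+04:30.
16:30 UTC + 4h30m = 21:00 local.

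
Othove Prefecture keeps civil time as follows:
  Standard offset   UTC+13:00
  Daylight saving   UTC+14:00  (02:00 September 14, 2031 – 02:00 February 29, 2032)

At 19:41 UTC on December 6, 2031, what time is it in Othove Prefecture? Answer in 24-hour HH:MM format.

At the standard offset (UTC+13:00), 19:41 UTC + 13h = 08:41 Othove Prefecture standard time (rolling into the next day, 7 December 2031).
The standard-time date in Othove Prefecture, December 7, 2031, lies within the daylight-saving period (14 September 2031 – 29 February 2032), so Othove Prefecture is on daylight time, UTC+14:00.
19:41 UTC + 14h = 09:41 local (rolling into the next day, 7 December 2031).

09:41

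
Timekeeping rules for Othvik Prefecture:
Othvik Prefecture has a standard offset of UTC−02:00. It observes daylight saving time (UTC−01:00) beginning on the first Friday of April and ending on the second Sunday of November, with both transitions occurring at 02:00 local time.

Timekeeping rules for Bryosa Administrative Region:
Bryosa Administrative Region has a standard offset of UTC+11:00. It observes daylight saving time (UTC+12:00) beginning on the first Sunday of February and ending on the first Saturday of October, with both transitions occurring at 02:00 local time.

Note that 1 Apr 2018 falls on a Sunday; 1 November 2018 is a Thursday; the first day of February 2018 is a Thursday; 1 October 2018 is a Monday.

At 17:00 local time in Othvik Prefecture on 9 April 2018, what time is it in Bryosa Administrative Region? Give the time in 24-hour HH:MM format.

06:00

1 April 2018 is a Sunday, so the first Friday is April 6.
1 November 2018 is a Thursday, so the first Sunday is November 4 and the second is November 11.
9 April 2018 falls between 6 April and 11 November, so daylight saving is in effect and Othvik Prefecture is at UTC−01:00.
17:00 Othvik Prefecture + 1h = 18:00 UTC.
1 February 2018 is a Thursday, so the first Sunday is February 4.
1 October 2018 is a Monday, so the first Saturday is October 6.
At the standard offset (UTC+11:00), 18:00 UTC + 11h = 05:00 Bryosa Administrative Region standard time (rolling into the next day, 10 April 2018).
The standard-time date in Bryosa Administrative Region, 10 April 2018, falls between 4 February and 6 October, so daylight saving is in effect and Bryosa Administrative Region is at UTC+12:00.
18:00 UTC + 12h = 06:00 Bryosa Administrative Region (rolling into the next day, 10 April 2018).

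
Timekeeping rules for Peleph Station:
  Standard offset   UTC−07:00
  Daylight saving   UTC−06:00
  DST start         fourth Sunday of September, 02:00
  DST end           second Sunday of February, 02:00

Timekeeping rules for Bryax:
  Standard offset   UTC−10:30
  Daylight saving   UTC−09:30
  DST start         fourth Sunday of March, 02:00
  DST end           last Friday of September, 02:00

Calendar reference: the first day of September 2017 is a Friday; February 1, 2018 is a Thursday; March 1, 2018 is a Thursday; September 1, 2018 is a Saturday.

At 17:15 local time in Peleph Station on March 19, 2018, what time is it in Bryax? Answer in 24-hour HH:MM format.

1 September 2017 is a Friday, so the first Sunday is September 3 and the fourth is September 24.
1 February 2018 is a Thursday, so the first Sunday is February 4 and the second is February 11.
March 19, 2018 does not fall between 24 September 2017 and 11 February 2018, so daylight saving is not in effect and Peleph Station is at UTC−07:00.
17:15 Peleph Station + 7h = 00:15 UTC (rolling into the next day, 20 March 2018).
1 March 2018 is a Thursday, so the first Sunday is March 4 and the fourth is March 25.
1 September 2018 is a Saturday, so Fridays fall on 7, 14, 21, 28; the last is September 28.
At the standard offset (UTC−10:30), 00:15 UTC − 10h30m = 13:45 Bryax standard time (rolling into the previous day, 19 March 2018).
Daylight saving runs 25 March – 28 September; the standard-time date in Bryax, March 19, 2018, is outside that window, so Bryax is on standard time at UTC−10:30.
00:15 UTC − 10h30m = 13:45 Bryax (rolling into the previous day, 19 March 2018).

13:45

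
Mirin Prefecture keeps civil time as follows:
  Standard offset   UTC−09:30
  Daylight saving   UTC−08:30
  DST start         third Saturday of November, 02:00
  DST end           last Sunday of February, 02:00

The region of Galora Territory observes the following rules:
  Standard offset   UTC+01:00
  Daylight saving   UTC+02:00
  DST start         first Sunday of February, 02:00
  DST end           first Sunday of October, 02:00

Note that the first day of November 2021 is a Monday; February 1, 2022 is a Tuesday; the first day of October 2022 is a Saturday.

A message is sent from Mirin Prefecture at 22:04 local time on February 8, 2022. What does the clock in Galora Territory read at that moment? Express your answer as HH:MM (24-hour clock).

08:34

1 November 2021 is a Monday, so the first Saturday is November 6 and the third is November 20.
1 February 2022 is a Tuesday, so Sundays fall on 6, 13, 20, 27; the last is February 27.
February 8, 2022 falls between 20 November 2021 and 27 February 2022, so daylight saving is in effect and Mirin Prefecture is at UTC−08:30.
22:04 Mirin Prefecture + 8h30m = 06:34 UTC (rolling into the next day, 9 February 2022).
1 February 2022 is a Tuesday, so the first Sunday is February 6.
1 October 2022 is a Saturday, so the first Sunday is October 2.
At the standard offset (UTC+01:00), 06:34 UTC + 1h = 07:34 Galora Territory standard time.
The standard-time date in Galora Territory, February 9, 2022, falls between 6 February and 2 October, so daylight saving is in effect and Galora Territory is at UTC+02:00.
06:34 UTC + 2h = 08:34 Galora Territory.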